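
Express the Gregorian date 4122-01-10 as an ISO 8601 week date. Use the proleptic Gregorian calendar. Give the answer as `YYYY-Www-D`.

4122-W02-6

The weekday is Saturday (ISO weekday 6).
That Saturday belongs to ISO week 2 of ISO year 4122.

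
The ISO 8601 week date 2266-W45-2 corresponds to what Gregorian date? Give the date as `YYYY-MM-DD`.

ISO week 1 of 2266 is the week containing the first Thursday of 2266.
Week 45, day 2 (Tuesday) lands on 2266-11-06.

2266-11-06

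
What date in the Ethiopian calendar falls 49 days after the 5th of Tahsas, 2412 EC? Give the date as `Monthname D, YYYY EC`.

Tir 24, 2412 EC

Counting 49 days forward from JDN 2604933 reaches JDN 2604982, which is Tir 24, 2412 EC.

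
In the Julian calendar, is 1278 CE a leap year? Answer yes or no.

no

1278 mod 4 = 2, so it is a common year in the Julian calendar.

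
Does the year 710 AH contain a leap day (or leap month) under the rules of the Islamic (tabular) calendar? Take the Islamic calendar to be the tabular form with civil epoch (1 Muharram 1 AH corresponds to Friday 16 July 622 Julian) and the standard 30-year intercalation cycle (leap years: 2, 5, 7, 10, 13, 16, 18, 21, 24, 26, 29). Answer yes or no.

no

Year 710 AH is year 20 of its 30-year cycle; leap positions are 2, 5, 7, 10, 13, 16, 18, 21, 24, 26, 29, so it is a common year (354 days).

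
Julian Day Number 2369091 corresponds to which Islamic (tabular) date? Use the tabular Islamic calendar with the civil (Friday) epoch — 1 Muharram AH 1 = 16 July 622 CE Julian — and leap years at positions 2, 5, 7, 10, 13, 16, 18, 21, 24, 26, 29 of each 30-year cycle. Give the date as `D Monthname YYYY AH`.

19 Muharram 1188 AH

JDN 2369091 is 1 April 1774 in the Gregorian calendar.
In the tabular Islamic calendar that day is 19 Muharram 1188 AH.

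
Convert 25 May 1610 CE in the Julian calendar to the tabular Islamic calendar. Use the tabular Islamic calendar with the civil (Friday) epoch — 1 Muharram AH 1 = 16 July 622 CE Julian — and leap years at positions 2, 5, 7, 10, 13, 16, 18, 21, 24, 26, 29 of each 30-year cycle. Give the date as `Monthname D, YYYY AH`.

Julian Day Number of the source date = 2309255.
Converting JDN 2309255 to the tabular Islamic calendar gives 12 Rabi' al-Awwal 1019 AH.

Rabi' al-Awwal 12, 1019 AH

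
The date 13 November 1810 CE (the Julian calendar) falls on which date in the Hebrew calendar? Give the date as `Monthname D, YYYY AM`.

Cheshvan 28, 5571 AM

Julian Day Number of the source date = 2382477.
Converting JDN 2382477 to the Hebrew calendar gives 28 Cheshvan 5571 AM.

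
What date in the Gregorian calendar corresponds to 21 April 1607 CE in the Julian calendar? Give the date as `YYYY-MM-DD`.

1607-05-01

At this point the Julian calendar is 10 days behind the Gregorian.
21 April 1607 Julian + 10 days → 1 May 1607 Gregorian.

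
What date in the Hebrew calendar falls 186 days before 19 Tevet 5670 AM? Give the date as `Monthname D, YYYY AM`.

The starting date is JDN 2418672; 2418672 − 186 = 2418486.
JDN 2418486 corresponds to Tammuz 9, 5669 AM.

Tammuz 9, 5669 AM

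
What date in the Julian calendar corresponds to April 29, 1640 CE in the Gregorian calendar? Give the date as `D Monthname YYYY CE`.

The Julian–Gregorian offset here is 10 days (Julian trailing).
29 April 1640 Gregorian − 10 days → 19 April 1640 Julian.

19 April 1640 CE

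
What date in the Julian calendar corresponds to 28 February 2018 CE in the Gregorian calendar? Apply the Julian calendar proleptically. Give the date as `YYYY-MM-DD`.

2018-02-15

At this point the Julian calendar is 13 days behind the Gregorian.
28 February 2018 Gregorian − 13 days → 15 February 2018 Julian.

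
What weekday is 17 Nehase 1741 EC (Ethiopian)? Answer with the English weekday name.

In the Gregorian calendar this is 21 August 1749 (JDN 2360102).
JDN 2360102 mod 7 = 3, and JDN 0 was a Monday, so this is a Thursday.

Thursday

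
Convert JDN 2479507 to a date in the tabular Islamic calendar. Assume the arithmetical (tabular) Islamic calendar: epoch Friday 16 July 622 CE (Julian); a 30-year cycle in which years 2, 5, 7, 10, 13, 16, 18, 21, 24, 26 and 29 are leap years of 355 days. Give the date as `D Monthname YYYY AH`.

20 Sha'ban 1499 AH

The Gregorian equivalent of JDN 2479507 is 22 July 2076.
In the tabular Islamic calendar that day is 20 Sha'ban 1499 AH.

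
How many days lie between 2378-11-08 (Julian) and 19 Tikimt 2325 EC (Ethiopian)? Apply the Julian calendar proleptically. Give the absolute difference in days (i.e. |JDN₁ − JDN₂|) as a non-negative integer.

JDN of the first date = 2589934.
JDN of the second date = 2573110.
|2573110 − 2589934| = 16824.

16824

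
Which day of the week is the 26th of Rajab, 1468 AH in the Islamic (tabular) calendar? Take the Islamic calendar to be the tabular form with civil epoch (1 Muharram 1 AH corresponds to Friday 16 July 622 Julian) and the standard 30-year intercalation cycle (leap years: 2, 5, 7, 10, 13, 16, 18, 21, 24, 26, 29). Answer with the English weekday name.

Friday

This is JDN 2468498 (1 June 2046 Gregorian).
JDN 2468498 mod 7 = 4, and JDN 0 was a Monday, so this is a Friday.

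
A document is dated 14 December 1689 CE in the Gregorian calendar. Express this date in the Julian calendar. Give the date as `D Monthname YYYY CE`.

4 December 1689 CE

The Julian–Gregorian offset here is 10 days (Julian trailing).
14 December 1689 Gregorian − 10 days → 4 December 1689 Julian.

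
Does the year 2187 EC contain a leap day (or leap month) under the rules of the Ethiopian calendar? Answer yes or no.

yes

2187 mod 4 = 3; in the Ethiopian calendar a year is leap when year mod 4 = 3, so it is a leap year.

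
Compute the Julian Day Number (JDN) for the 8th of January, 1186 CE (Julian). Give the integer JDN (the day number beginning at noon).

Equivalently 15 January 1186 (proleptic Gregorian).
JDN 2451545 is 1 January 2000 CE (Gregorian); the target day is −297293 days from there, so JDN = 2154252.

2154252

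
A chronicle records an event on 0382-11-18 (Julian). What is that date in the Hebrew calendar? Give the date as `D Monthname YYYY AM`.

26 Cheshvan 4143 AM

Both dates share Julian Day Number 1860905; in the Hebrew calendar that is 26 Cheshvan 4143 AM.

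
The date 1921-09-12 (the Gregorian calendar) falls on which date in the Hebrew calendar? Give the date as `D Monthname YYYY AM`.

Both dates share Julian Day Number 2422945; in the Hebrew calendar that is 9 Elul 5681 AM.

9 Elul 5681 AM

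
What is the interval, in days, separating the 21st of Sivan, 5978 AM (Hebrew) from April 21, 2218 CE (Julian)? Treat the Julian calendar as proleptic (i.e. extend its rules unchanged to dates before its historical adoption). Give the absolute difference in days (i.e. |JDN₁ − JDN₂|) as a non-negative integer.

First date → JDN 2531333; second date → JDN 2531293.
The interval is |2531333 − 2531293| = 40 days.

40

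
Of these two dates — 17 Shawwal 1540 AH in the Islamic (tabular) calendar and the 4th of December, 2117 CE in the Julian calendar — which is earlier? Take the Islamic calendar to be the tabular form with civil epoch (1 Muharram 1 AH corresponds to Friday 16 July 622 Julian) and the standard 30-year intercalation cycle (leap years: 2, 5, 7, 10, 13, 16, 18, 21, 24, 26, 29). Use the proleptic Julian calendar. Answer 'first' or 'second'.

Converting both to JDN: 2494092 vs 2494630; the smaller is the first.

first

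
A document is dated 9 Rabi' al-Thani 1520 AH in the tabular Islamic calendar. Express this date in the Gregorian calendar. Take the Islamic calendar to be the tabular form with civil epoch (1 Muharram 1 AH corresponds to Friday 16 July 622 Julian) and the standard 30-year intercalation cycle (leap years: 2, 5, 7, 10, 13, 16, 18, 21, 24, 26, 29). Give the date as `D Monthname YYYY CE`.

30 July 2096 CE

Julian Day Number of the source date = 2486820.
Converting JDN 2486820 to the Gregorian calendar gives 30 July 2096 CE.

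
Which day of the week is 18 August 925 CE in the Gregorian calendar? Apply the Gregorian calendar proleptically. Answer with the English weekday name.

Saturday

JDN 2059139 mod 7 = 5, and JDN 0 was a Monday, so this is a Saturday.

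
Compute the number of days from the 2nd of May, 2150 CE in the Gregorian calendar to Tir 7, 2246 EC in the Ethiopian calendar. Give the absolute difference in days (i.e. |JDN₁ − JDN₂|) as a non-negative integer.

37880

First date → JDN 2506453; second date → JDN 2544333.
The interval is |2506453 − 2544333| = 37880 days.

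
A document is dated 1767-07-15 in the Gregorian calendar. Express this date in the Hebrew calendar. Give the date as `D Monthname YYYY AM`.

Both dates share Julian Day Number 2366639; in the Hebrew calendar that is 18 Tammuz 5527 AM.

18 Tammuz 5527 AM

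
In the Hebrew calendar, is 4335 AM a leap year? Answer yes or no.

Hebrew year 4335 is year 3 of its 19-year Metonic cycle; leap years are at positions 3, 6, 8, 11, 14, 17, 19, so it is a leap year (13 months).

yes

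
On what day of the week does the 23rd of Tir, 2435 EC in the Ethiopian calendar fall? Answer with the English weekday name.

Equivalently 3 February 2443 Gregorian, JDN 2613381.
JDN 2613381 mod 7 = 1, and JDN 0 was a Monday, so this is a Tuesday.

Tuesday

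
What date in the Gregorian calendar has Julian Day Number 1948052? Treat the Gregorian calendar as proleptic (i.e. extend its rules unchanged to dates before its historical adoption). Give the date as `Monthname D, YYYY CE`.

June 26, 621 CE

JDN 2451545 is 1 Jan 2000; 1948052 is −503493 days from there.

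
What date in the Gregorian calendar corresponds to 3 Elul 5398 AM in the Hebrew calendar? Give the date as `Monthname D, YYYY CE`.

August 13, 1638 CE

Julian Day Number of the source date = 2319552.
Converting JDN 2319552 to the Gregorian calendar gives 13 August 1638 CE.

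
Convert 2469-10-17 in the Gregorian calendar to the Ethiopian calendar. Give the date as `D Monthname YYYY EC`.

4 Tikimt 2462 EC

Julian Day Number of the source date = 2623134.
Converting JDN 2623134 to the Ethiopian calendar gives 4 Tikimt 2462 EC.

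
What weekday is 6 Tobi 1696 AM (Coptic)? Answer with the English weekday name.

Equivalently 15 January 1980 Gregorian, JDN 2444254.
JDN 2444254 mod 7 = 1, and JDN 0 was a Monday, so this is a Tuesday.

Tuesday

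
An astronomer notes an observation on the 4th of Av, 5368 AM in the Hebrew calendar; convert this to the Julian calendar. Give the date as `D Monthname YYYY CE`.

Both dates share Julian Day Number 2308568; in the Julian calendar that is 7 July 1608 CE.

7 July 1608 CE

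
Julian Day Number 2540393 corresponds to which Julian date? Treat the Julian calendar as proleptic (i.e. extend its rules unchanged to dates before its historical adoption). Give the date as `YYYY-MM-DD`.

2243-03-21

JDN 2540393 is 5 April 2243 in the Gregorian calendar.
In the Julian calendar that day is 2243-03-21.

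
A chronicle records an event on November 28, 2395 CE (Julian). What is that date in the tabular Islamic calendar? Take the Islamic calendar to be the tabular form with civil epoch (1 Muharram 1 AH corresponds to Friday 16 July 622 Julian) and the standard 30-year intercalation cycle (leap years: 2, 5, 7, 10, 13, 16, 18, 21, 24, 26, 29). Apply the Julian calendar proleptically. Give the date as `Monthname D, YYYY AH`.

Julian Day Number of the source date = 2596163.
Converting JDN 2596163 to the tabular Islamic calendar gives 1 Dhu al-Qa'dah 1828 AH.

Dhu al-Qa'dah 1, 1828 AH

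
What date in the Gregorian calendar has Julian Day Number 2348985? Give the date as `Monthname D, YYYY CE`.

JDN 2451545 is 1 Jan 2000; 2348985 is −102560 days from there.

March 15, 1719 CE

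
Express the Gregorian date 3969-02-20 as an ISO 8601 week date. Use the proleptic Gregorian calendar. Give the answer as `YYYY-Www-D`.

The weekday is Thursday (ISO weekday 4).
That Thursday belongs to ISO week 8 of ISO year 3969.

3969-W08-4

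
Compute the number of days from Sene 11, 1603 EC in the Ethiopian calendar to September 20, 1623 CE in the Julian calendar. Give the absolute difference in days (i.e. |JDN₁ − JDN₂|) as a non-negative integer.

First date → JDN 2309631; second date → JDN 2314121.
The interval is |2309631 − 2314121| = 4490 days.

4490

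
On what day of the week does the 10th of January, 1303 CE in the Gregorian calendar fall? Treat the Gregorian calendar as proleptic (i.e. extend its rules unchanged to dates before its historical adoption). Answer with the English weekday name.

Wednesday

JDN 2196980 mod 7 = 2, and JDN 0 was a Monday, so this is a Wednesday.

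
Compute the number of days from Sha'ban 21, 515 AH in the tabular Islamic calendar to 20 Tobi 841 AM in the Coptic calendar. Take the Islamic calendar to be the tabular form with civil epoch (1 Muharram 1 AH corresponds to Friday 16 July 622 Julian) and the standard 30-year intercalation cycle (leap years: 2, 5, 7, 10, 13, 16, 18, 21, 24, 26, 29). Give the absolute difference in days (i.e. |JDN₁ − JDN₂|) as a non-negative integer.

JDN of the first date = 2130811.
JDN of the second date = 2131979.
|2131979 − 2130811| = 1168.

1168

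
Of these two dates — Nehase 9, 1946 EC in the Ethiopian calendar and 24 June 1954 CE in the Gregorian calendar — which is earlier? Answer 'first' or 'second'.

second

First date → JDN 2434970; second date → JDN 2434918.
JDN 2434918 < JDN 2434970, so the second date is earlier.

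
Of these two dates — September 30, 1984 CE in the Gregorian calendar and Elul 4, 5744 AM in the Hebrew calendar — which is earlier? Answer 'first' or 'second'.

Converting both to JDN: 2445974 vs 2445945; the smaller is the second.

second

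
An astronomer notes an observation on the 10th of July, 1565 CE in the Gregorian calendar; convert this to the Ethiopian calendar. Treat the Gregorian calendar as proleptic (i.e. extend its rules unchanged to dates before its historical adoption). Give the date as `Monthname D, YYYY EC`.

Julian Day Number of the source date = 2292855.
Converting JDN 2292855 to the Ethiopian calendar gives 6 Hamle 1557 EC.

Hamle 6, 1557 EC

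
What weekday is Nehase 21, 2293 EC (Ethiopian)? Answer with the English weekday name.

This is JDN 2561724 (30 August 2301 Gregorian).
Since JDN mod 7 = 4 (0 = Monday), the day is Friday.

Friday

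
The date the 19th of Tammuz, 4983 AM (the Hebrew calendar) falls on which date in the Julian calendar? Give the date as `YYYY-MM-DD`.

Julian Day Number of the source date = 2167928.
Converting JDN 2167928 to the Julian calendar gives 19 June 1223 CE.

1223-06-19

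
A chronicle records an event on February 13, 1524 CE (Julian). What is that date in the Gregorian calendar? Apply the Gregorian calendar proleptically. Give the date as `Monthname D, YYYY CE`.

The Julian–Gregorian offset here is 10 days (Julian trailing).
13 February 1524 Julian + 10 days → 23 February 1524 Gregorian.

February 23, 1524 CE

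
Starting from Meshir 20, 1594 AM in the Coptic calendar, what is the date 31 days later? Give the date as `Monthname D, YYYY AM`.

JDN of Meshir 20, 1594 AM = 2407042.
2407042 + 31 = 2407073.
JDN 2407073 in the Coptic calendar is Paremhat 21, 1594 AM.

Paremhat 21, 1594 AM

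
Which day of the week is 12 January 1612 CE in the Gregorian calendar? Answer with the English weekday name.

Thursday

JDN 2309842 mod 7 = 3, and JDN 0 was a Monday, so this is a Thursday.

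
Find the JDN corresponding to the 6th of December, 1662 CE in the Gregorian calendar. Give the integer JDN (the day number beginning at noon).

2328433

JDN 2400001 is 17 November 1858 CE (Gregorian), MJD 0; the target day is −71568 days from there, so JDN = 2328433.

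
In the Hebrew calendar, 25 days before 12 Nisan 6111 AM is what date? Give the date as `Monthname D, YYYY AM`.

Adar 16, 6111 AM

The starting date is JDN 2579843; 2579843 − 25 = 2579818.
JDN 2579818 corresponds to Adar 16, 6111 AM.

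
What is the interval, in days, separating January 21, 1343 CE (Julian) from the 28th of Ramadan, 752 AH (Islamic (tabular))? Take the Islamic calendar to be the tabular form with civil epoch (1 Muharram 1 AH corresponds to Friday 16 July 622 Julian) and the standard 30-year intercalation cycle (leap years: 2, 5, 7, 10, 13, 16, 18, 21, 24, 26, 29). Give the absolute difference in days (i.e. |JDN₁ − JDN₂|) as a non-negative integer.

First date → JDN 2211609; second date → JDN 2214832.
The interval is |2211609 − 2214832| = 3223 days.

3223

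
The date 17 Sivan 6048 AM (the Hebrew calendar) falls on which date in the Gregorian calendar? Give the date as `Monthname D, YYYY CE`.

Julian Day Number of the source date = 2556903.
Converting JDN 2556903 to the Gregorian calendar gives 17 June 2288 CE.

June 17, 2288 CE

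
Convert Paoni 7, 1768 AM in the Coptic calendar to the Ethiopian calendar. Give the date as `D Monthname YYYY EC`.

7 Sene 2044 EC

The source date corresponds to 14 June 2052 in the Gregorian calendar (JDN 2470703).
That day falls on 7 Sene 2044 EC in the Ethiopian calendar.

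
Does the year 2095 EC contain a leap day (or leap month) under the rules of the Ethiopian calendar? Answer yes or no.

yes

2095 mod 4 = 3; in the Ethiopian calendar a year is leap when year mod 4 = 3, so it is a leap year.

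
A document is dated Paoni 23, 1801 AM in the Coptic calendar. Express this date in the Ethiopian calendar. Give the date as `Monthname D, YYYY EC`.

Sene 23, 2077 EC

Both dates share Julian Day Number 2482772; in the Ethiopian calendar that is 23 Sene 2077 EC.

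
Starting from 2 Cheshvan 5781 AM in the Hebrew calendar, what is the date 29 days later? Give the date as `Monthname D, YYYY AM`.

Kislev 2, 5781 AM

JDN of 2 Cheshvan 5781 AM = 2459143.
2459143 + 29 = 2459172.
JDN 2459172 in the Hebrew calendar is Kislev 2, 5781 AM.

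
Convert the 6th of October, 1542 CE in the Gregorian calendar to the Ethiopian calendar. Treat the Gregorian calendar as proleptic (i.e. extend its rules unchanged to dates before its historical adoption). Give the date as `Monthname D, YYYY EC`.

Meskerem 29, 1535 EC

Julian Day Number of the source date = 2284542.
Converting JDN 2284542 to the Ethiopian calendar gives 29 Meskerem 1535 EC.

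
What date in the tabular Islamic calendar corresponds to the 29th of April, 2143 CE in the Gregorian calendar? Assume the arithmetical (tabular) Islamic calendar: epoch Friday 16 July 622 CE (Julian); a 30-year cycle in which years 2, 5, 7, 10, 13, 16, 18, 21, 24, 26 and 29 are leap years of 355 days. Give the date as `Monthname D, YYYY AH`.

Jumada al-Thani 13, 1568 AH

Both dates share Julian Day Number 2503893; in the tabular Islamic calendar that is 13 Jumada al-Thani 1568 AH.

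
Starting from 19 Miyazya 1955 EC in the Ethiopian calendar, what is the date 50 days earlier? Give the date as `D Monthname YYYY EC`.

29 Yekatit 1955 EC

JDN of 19 Miyazya 1955 EC = 2438147.
2438147 − 50 = 2438097.
JDN 2438097 in the Ethiopian calendar is 29 Yekatit 1955 EC.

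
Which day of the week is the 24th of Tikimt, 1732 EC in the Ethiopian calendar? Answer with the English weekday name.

Monday

Equivalently 2 November 1739 Gregorian, JDN 2356522.
2356522 ≡ 0 (mod 7); counting from Monday = 0 gives Monday.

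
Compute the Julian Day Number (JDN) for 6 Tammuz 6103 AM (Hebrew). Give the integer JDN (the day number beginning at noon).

2577002

Equivalently 29 June 2343 (Gregorian).
JDN 2299161 is 15 October 1582 CE (Gregorian); the target day is +277841 days from there, so JDN = 2577002.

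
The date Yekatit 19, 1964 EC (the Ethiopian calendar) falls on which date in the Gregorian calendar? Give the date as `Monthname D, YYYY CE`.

February 27, 1972 CE

Julian Day Number of the source date = 2441375.
Converting JDN 2441375 to the Gregorian calendar gives 27 February 1972 CE.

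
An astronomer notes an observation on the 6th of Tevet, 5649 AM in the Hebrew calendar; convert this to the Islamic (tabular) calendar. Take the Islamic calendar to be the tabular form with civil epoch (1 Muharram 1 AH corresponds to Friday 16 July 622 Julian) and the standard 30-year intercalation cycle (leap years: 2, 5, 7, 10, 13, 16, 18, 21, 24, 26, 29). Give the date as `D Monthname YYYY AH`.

Julian Day Number of the source date = 2410982.
Converting JDN 2410982 to the tabular Islamic calendar gives 6 Rabi' al-Thani 1306 AH.

6 Rabi' al-Thani 1306 AH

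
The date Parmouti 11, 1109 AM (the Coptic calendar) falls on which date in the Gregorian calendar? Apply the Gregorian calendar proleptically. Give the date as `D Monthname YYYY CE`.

Julian Day Number of the source date = 2229947.
Converting JDN 2229947 to the Gregorian calendar gives 14 April 1393 CE.

14 April 1393 CE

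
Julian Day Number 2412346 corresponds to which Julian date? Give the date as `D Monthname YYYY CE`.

23 August 1892 CE

The Gregorian equivalent of JDN 2412346 is 4 September 1892.
In the Julian calendar that day is 23 August 1892 CE.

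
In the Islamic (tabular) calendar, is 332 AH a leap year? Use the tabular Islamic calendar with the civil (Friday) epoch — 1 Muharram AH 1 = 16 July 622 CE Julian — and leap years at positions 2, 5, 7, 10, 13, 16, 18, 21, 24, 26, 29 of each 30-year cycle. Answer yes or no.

Year 332 AH is year 2 of its 30-year cycle; leap positions are 2, 5, 7, 10, 13, 16, 18, 21, 24, 26, 29, so it is a leap year (355 days).

yes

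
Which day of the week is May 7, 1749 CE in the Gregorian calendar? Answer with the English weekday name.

Wednesday

2359996 ≡ 2 (mod 7); counting from Monday = 0 gives Wednesday.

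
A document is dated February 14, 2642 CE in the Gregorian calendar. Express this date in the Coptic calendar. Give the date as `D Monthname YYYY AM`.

2 Meshir 2358 AM

Both dates share Julian Day Number 2686075; in the Coptic calendar that is 2 Meshir 2358 AM.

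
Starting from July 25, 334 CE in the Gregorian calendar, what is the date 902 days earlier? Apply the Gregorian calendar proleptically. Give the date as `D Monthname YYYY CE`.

JDN of July 25, 334 CE = 1843256.
1843256 − 902 = 1842354.
JDN 1842354 in the Gregorian calendar is 4 February 332 CE.

4 February 332 CE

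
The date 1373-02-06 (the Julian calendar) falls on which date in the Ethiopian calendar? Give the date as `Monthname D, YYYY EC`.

Both dates share Julian Day Number 2222583; in the Ethiopian calendar that is 12 Yekatit 1365 EC.

Yekatit 12, 1365 EC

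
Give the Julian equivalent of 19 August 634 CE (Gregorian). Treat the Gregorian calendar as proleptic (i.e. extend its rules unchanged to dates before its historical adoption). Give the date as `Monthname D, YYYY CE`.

The Julian–Gregorian offset here is 3 days (Julian trailing).
19 August 634 Gregorian − 3 days → 16 August 634 Julian.

August 16, 634 CE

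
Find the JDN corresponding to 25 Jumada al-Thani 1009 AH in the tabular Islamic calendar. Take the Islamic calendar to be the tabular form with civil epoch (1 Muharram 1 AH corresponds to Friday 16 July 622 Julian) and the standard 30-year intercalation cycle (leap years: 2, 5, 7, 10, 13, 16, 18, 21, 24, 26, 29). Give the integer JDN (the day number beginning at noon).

In the Gregorian calendar the same day is 1 January 1601.
JDN 2451545 is 1 January 2000 CE (Gregorian); the target day is −145731 days from there, so JDN = 2305814.

2305814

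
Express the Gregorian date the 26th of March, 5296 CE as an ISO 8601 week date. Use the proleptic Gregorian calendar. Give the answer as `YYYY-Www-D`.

5296-W13-1

The weekday is Monday (ISO weekday 1).
That Monday belongs to ISO week 13 of ISO year 5296.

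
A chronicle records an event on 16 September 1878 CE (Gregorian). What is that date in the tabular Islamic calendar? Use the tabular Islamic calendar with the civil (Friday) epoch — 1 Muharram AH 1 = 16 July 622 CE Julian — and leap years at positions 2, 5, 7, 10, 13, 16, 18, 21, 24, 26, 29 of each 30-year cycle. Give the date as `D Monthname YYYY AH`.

19 Ramadan 1295 AH

Julian Day Number of the source date = 2407244.
Converting JDN 2407244 to the tabular Islamic calendar gives 19 Ramadan 1295 AH.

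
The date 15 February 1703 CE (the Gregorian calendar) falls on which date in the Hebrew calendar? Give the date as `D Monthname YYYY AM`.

29 Shevat 5463 AM

Both dates share Julian Day Number 2343113; in the Hebrew calendar that is 29 Shevat 5463 AM.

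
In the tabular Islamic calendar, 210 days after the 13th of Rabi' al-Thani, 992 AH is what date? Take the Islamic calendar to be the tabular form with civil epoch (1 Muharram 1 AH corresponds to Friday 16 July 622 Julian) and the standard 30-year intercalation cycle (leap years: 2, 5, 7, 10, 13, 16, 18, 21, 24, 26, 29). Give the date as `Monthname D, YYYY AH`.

Dhu al-Qa'dah 17, 992 AH

Counting 210 days forward from JDN 2299718 reaches JDN 2299928, which is Dhu al-Qa'dah 17, 992 AH.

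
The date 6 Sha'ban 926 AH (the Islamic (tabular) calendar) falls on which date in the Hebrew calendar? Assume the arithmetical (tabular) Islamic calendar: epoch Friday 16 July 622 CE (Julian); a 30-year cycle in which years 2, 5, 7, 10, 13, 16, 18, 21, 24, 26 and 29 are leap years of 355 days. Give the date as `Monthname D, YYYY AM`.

Julian Day Number of the source date = 2276441.
Converting JDN 2276441 to the Hebrew calendar gives 7 Av 5280 AM.

Av 7, 5280 AM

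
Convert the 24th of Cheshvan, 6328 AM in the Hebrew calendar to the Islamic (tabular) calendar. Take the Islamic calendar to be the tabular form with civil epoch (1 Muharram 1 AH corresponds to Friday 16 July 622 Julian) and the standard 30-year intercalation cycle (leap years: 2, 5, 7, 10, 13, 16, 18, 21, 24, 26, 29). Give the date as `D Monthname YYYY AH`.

Julian Day Number of the source date = 2658968.
Converting JDN 2658968 to the tabular Islamic calendar gives 24 Muharram 2006 AH.

24 Muharram 2006 AH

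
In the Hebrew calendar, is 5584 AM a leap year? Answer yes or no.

Hebrew year 5584 is year 17 of its 19-year Metonic cycle; leap years are at positions 3, 6, 8, 11, 14, 17, 19, so it is a leap year (13 months).

yes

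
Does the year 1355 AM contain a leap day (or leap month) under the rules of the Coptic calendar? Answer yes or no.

1355 mod 4 = 3; in the Coptic calendar a year is leap when year mod 4 = 3, so it is a leap year.

yes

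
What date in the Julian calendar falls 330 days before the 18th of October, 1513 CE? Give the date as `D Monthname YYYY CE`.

The starting date is JDN 2273972; 2273972 − 330 = 2273642.
JDN 2273642 corresponds to 22 November 1512 CE.

22 November 1512 CE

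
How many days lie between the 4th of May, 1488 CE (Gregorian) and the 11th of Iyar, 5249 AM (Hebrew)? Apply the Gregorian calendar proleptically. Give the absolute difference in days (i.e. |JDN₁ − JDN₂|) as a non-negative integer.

JDN of the first date = 2264665.
JDN of the second date = 2265017.
|2265017 − 2264665| = 352.

352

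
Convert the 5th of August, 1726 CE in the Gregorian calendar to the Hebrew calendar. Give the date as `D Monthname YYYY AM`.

Both dates share Julian Day Number 2351685; in the Hebrew calendar that is 8 Av 5486 AM.

8 Av 5486 AM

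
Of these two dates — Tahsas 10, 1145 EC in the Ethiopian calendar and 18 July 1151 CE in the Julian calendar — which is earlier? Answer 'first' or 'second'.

The two dates have Julian Day Numbers 2142166 and 2141659 respectively.
Since 2141659 < 2142166, the second date comes first.

second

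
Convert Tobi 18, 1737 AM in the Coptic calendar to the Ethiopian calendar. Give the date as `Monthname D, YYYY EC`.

Tir 18, 2013 EC

Both dates share Julian Day Number 2459241; in the Ethiopian calendar that is 18 Tir 2013 EC.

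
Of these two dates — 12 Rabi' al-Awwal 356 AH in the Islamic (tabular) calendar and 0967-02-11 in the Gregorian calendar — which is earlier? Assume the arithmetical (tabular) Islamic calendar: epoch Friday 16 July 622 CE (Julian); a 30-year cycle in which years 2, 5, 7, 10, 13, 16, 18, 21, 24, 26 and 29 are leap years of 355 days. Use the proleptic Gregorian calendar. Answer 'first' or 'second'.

second

Converting both to JDN: 2074310 vs 2074291; the smaller is the second.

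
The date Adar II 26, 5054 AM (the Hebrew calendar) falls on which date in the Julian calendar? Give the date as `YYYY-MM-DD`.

Julian Day Number of the source date = 2193776.
Converting JDN 2193776 to the Julian calendar gives 26 March 1294 CE.

1294-03-26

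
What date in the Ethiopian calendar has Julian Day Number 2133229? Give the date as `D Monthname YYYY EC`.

The proleptic Gregorian equivalent of JDN 2133229 is 25 June 1128.
In the Ethiopian calendar that day is 24 Sene 1120 EC.

24 Sene 1120 EC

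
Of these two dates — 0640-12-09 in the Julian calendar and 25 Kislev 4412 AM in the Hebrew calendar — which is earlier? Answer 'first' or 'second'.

The two dates have Julian Day Numbers 1955161 and 1959183 respectively.
Since 1955161 < 1959183, the first date comes first.

first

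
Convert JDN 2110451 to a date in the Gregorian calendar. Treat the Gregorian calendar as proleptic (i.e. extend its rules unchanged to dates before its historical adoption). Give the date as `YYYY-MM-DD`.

1066-02-12

Counting from JDN 2299161 = 15 Oct 1582 gives an offset of -188710 days.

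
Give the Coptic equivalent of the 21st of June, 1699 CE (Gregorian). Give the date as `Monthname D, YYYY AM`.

Both dates share Julian Day Number 2341779; in the Coptic calendar that is 17 Paoni 1415 AM.

Paoni 17, 1415 AM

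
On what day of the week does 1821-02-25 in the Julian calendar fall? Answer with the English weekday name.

Friday

This is JDN 2386234 (9 March 1821 Gregorian).
JDN 2386234 mod 7 = 4, and JDN 0 was a Monday, so this is a Friday.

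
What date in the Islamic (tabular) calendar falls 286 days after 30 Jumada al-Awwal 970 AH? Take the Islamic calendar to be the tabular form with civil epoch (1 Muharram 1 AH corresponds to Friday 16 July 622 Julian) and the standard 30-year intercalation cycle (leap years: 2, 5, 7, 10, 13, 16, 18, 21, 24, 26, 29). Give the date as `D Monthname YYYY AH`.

Counting 286 days forward from JDN 2291968 reaches JDN 2292254, which is 20 Rabi' al-Awwal 971 AH.

20 Rabi' al-Awwal 971 AH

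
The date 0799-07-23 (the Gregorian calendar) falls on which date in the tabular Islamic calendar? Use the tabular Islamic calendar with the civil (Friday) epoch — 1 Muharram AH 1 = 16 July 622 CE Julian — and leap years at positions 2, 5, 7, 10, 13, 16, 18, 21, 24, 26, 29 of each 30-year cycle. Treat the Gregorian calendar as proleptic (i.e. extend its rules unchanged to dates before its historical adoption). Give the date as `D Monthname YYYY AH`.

Julian Day Number of the source date = 2013092.
Converting JDN 2013092 to the tabular Islamic calendar gives 10 Jumada al-Thani 183 AH.

10 Jumada al-Thani 183 AH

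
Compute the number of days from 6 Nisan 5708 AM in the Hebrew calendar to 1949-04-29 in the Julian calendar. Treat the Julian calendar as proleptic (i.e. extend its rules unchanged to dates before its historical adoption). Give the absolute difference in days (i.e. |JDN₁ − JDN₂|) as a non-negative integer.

392

JDN of the first date = 2432657.
JDN of the second date = 2433049.
|2433049 − 2432657| = 392.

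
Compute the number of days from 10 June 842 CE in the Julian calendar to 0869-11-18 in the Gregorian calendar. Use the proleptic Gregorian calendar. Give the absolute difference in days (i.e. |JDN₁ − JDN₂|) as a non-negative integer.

First date → JDN 2028759; second date → JDN 2038778.
The interval is |2028759 − 2038778| = 10019 days.

10019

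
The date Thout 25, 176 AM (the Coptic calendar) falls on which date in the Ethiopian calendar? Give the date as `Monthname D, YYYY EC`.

Meskerem 25, 452 EC

Julian Day Number of the source date = 1888973.
Converting JDN 1888973 to the Ethiopian calendar gives 25 Meskerem 452 EC.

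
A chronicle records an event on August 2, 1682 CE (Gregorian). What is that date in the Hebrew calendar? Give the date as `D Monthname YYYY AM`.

27 Tammuz 5442 AM

Julian Day Number of the source date = 2335612.
Converting JDN 2335612 to the Hebrew calendar gives 27 Tammuz 5442 AM.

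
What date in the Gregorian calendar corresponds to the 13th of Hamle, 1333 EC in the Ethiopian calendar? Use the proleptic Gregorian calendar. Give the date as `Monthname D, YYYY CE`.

Julian Day Number of the source date = 2211046.
Converting JDN 2211046 to the Gregorian calendar gives 15 July 1341 CE.

July 15, 1341 CE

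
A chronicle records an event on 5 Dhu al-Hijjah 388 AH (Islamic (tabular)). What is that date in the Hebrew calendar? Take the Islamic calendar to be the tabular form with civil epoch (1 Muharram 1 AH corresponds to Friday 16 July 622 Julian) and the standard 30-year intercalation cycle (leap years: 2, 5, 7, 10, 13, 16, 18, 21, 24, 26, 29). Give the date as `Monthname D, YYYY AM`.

Kislev 6, 4759 AM

Julian Day Number of the source date = 2085909.
Converting JDN 2085909 to the Hebrew calendar gives 6 Kislev 4759 AM.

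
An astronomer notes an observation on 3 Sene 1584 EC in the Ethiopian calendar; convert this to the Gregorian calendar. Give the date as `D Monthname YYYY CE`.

7 June 1592 CE

Julian Day Number of the source date = 2302684.
Converting JDN 2302684 to the Gregorian calendar gives 7 June 1592 CE.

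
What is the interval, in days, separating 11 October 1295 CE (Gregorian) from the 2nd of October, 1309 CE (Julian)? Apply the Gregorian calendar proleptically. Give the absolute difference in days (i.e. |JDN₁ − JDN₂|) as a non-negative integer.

5112

JDN of the first date = 2194333.
JDN of the second date = 2199445.
|2199445 − 2194333| = 5112.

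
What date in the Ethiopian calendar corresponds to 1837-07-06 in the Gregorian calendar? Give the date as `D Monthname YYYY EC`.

Julian Day Number of the source date = 2392197.
Converting JDN 2392197 to the Ethiopian calendar gives 30 Sene 1829 EC.

30 Sene 1829 EC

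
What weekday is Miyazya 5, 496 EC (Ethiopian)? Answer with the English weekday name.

Wednesday

This is JDN 1905234 (2 April 504 Gregorian).
1905234 ≡ 2 (mod 7); counting from Monday = 0 gives Wednesday.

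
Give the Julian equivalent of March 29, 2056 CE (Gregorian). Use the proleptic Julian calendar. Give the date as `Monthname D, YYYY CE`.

March 16, 2056 CE

For dates in this range the Gregorian date is 13 days ahead of the Julian.
29 March 2056 Gregorian − 13 days → 16 March 2056 Julian.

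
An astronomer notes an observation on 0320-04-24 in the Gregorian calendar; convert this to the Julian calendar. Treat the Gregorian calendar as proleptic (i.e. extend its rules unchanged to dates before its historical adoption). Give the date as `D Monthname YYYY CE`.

23 April 320 CE

The Julian–Gregorian offset here is 1 day (Julian trailing).
24 April 320 Gregorian − 1 day → 23 April 320 Julian.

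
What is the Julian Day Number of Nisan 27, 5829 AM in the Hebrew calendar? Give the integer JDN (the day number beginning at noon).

2476855

Equivalently 18 April 2069 (Gregorian).
JDN 2299161 is 15 October 1582 CE (Gregorian); the target day is +177694 days from there, so JDN = 2476855.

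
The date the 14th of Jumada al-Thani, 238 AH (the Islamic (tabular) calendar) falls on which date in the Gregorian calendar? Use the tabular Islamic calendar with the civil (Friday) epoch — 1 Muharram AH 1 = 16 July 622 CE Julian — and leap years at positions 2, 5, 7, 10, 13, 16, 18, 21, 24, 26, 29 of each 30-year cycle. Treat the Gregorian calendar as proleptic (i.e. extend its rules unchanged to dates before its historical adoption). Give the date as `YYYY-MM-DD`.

0852-12-05

Julian Day Number of the source date = 2032586.
Converting JDN 2032586 to the Gregorian calendar gives 5 December 852 CE.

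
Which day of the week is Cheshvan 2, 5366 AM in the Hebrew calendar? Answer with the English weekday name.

Friday

This is JDN 2307561 (14 October 1605 Gregorian).
Since JDN mod 7 = 4 (0 = Monday), the day is Friday.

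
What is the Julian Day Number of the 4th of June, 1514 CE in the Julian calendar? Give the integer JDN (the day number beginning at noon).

2274201

In the proleptic Gregorian calendar the same day is 14 June 1514.
JDN 2451545 is 1 January 2000 CE (Gregorian); the target day is −177344 days from there, so JDN = 2274201.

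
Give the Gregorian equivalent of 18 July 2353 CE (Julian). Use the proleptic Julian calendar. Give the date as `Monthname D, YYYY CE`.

August 3, 2353 CE

The Julian–Gregorian offset here is 16 days (Julian trailing).
18 July 2353 Julian + 16 days → 3 August 2353 Gregorian.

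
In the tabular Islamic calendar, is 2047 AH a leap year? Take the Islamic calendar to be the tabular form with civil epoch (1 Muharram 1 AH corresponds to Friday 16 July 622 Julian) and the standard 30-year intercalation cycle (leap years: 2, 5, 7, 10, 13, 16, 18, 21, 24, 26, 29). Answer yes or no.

yes

Year 2047 AH is year 7 of its 30-year cycle; leap positions are 2, 5, 7, 10, 13, 16, 18, 21, 24, 26, 29, so it is a leap year (355 days).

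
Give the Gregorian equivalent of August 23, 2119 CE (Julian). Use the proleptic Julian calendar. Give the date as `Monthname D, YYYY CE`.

For dates in this range the Gregorian date is 14 days ahead of the Julian.
23 August 2119 Julian + 14 days → 6 September 2119 Gregorian.

September 6, 2119 CE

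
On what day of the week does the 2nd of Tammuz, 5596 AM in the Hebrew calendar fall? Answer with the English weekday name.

Equivalently 17 June 1836 Gregorian, JDN 2391813.
2391813 ≡ 4 (mod 7); counting from Monday = 0 gives Friday.

Friday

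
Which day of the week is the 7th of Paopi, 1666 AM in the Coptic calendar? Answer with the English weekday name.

Equivalently 17 October 1949 Gregorian, JDN 2433207.
Since JDN mod 7 = 0 (0 = Monday), the day is Monday.

Monday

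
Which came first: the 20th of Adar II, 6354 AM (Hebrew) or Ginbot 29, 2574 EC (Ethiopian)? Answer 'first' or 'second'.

second

Converting both to JDN: 2668591 vs 2664277; the smaller is the second.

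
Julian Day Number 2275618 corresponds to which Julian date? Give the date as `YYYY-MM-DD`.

The proleptic Gregorian equivalent of JDN 2275618 is 1 May 1518.
In the Julian calendar that day is 1518-04-21.

1518-04-21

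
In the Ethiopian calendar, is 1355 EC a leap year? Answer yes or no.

1355 mod 4 = 3; in the Ethiopian calendar a year is leap when year mod 4 = 3, so it is a leap year.

yes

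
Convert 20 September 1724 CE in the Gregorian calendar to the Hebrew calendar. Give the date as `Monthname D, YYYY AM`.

Tishrei 3, 5485 AM

Julian Day Number of the source date = 2351001.
Converting JDN 2351001 to the Hebrew calendar gives 3 Tishrei 5485 AM.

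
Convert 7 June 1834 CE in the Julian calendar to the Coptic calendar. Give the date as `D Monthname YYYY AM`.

Both dates share Julian Day Number 2391084; in the Coptic calendar that is 13 Paoni 1550 AM.

13 Paoni 1550 AM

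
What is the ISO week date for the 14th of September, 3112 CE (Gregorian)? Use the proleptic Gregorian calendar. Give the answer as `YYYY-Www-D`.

3112-W37-6

The weekday is Saturday (ISO weekday 6).
That Saturday belongs to ISO week 37 of ISO year 3112.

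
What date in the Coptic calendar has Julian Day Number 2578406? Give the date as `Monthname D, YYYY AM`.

Parmouti 22, 2063 AM

JDN 2578406 is 3 May 2347 in the Gregorian calendar.
In the Coptic calendar that day is Parmouti 22, 2063 AM.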